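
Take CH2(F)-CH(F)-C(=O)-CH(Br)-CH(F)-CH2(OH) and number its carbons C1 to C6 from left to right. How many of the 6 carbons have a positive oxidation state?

1

Tallying each carbon's bonds:
C1: 1C, 2H, 1F → 0 − 2 + 1 = -1
C2: 2C, 1H, 1F → 0 − 1 + 1 = 0
C3: 2C, 2O → 0 + 2 = +2
C4: 2C, 1H, 1Br → 0 − 1 + 1 = 0
C5: 2C, 1H, 1F → 0 − 1 + 1 = 0
C6: 1C, 2H, 1O → 0 − 2 + 1 = -1
1 carbon (C3) meets the condition.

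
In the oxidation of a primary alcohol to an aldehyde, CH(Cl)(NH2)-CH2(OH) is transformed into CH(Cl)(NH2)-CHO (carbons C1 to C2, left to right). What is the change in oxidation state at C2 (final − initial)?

+2

Before: C2 has 1 bond to C, 2 bonds to H, 1 bond to O → oxidation state -1.
After: C2 has 1 bond to C, 1 bond to H, 2 bonds to O → oxidation state +1.
Δ = +1 − (-1) = +2, so this is an oxidation at C2.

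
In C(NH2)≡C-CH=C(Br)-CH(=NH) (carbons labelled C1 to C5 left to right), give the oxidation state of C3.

C3 has one bond to C (0), a double bond to C (2×0 = 0), one bond to H (-1).
Oxidation state = 0 + 0 − 1 = -1.

-1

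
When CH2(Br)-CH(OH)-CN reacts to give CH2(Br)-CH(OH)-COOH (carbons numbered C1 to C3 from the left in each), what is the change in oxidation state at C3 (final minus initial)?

Before: C3 has 1 bond to C, 3 bonds to N → oxidation state +3.
After: C3 has 1 bond to C, 3 bonds to O → oxidation state +3.
Δ = +3 − (+3) = 0, so no net redox change at C3.

0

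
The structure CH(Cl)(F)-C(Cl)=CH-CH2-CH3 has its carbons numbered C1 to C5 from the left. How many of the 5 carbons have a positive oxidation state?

2

Count +1 for every bond to an atom more electronegative than carbon and −1 for every bond to one less electronegative; C–C bonds are 0. Tallying each carbon:
C1: 1C, 1H, 1F, 1Cl → 0 − 1 + 1 + 1 = +1
C2: 3C, 1Cl → 0 + 1 = +1
C3: 3C, 1H → 0 − 1 = -1
C4: 2C, 2H → 0 − 2 = -2
C5: 1C, 3H → 0 − 3 = -3
2 carbons (C1, C2) meet the condition.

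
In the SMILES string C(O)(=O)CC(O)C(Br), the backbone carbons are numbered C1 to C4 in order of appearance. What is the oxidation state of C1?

+3

C1 has one bond to C (0), one bond to O (+1), a double bond to O (2×+1 = +2).
Oxidation state = 0 + 1 + 2 = +3.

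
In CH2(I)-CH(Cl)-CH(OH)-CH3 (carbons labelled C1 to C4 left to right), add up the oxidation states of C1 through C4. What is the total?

-4

Tallying each carbon's bonds:
C1: 1C, 2H, 1I → 0 − 2 + 1 = -1
C2: 2C, 1H, 1Cl → 0 − 1 + 1 = 0
C3: 2C, 1H, 1O → 0 − 1 + 1 = 0
C4: 1C, 3H → 0 − 3 = -3
Sum = -1 + 0 + 0 − 3 = -4.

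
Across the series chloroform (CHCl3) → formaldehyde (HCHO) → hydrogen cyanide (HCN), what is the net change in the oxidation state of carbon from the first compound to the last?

0

Carbon oxidation states along the series — chloroform: +2, formaldehyde: 0, hydrogen cyanide: +2.
Net change = +2 − (+2) = 0.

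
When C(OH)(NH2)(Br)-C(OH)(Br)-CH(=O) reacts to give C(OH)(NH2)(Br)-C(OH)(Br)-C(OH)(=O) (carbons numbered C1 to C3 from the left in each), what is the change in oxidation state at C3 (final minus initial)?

Before: C3 has 1 bond to C, 1 bond to H, 2 bonds to O → oxidation state +1.
After: C3 has 1 bond to C, 3 bonds to O → oxidation state +3.
Δ = +3 − (+1) = +2, so this is an oxidation at C3.

+2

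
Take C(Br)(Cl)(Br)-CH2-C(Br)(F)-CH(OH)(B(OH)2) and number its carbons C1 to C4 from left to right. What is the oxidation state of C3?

Each bond to a more electronegative atom (O, N, halogen) counts +1, each bond to a less electronegative atom (H, metal, B, Si) counts −1, and each C–C bond counts 0.
C3 has one bond to C (0), one bond to C (0), one bond to Br (+1), one bond to F (+1).
Oxidation state = 0 + 0 + 1 + 1 = +2.

+2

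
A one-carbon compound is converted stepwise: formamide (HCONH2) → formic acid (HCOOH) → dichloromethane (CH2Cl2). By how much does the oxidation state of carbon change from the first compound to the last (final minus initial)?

-2

Carbon oxidation states along the series — formamide: +2, formic acid: +2, dichloromethane: 0.
Net change = 0 − (+2) = -2.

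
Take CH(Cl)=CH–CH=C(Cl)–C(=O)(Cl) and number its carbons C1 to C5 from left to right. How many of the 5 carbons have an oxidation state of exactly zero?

Each bond to a more electronegative atom (O, N, halogen) counts +1, each bond to a less electronegative atom (H, metal, B, Si) counts −1, and each C–C bond counts 0. Tallying each carbon:
C1: 2C, 1H, 1Cl → 0 − 1 + 1 = 0
C2: 3C, 1H → 0 − 1 = -1
C3: 3C, 1H → 0 − 1 = -1
C4: 3C, 1Cl → 0 + 1 = +1
C5: 1C, 2O, 1Cl → 0 + 2 + 1 = +3
1 carbon (C1) meets the condition.

1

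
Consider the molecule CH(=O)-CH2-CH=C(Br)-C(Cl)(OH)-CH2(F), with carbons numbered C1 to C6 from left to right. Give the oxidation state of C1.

C1 has one bond to C (0), a double bond to O (2×+1 = +2), one bond to H (-1).
Oxidation state = 0 + 2 − 1 = +1.

+1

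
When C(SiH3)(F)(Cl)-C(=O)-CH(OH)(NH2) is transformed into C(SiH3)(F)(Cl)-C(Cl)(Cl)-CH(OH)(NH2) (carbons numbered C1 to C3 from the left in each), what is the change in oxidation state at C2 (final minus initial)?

0

Before: C2 has 2 bonds to C, 2 bonds to O → oxidation state +2.
After: C2 has 2 bonds to C, 2 bonds to Cl → oxidation state +2.
Δ = +2 − (+2) = 0, so no net redox change at C2.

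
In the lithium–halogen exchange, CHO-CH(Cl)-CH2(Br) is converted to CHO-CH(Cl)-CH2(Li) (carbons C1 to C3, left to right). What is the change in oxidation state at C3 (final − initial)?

-2

Before: C3 has 1 bond to C, 2 bonds to H, 1 bond to Br → oxidation state -1.
After: C3 has 1 bond to C, 2 bonds to H, 1 bond to Li → oxidation state -3.
Δ = -3 − (-1) = -2, so this is a reduction at C3.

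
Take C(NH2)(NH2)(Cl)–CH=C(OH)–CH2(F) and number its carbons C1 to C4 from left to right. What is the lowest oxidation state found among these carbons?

Tallying each carbon's bonds:
C1: 1C, 2N, 1Cl → 0 + 2 + 1 = +3
C2: 3C, 1H → 0 − 1 = -1
C3: 3C, 1O → 0 + 1 = +1
C4: 1C, 2H, 1F → 0 − 2 + 1 = -1
The lowest value is -1.

-1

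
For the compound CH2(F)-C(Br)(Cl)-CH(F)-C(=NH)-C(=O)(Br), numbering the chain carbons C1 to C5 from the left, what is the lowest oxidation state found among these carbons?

-1

Bonds to more-electronegative neighbours contribute +1 each, bonds to H or metals contribute −1 each, and C–C bonds contribute 0. Tallying each carbon:
C1: 1C, 2H, 1F → 0 − 2 + 1 = -1
C2: 2C, 1Cl, 1Br → 0 + 1 + 1 = +2
C3: 2C, 1H, 1F → 0 − 1 + 1 = 0
C4: 2C, 2N → 0 + 2 = +2
C5: 1C, 2O, 1Br → 0 + 2 + 1 = +3
The lowest value is -1.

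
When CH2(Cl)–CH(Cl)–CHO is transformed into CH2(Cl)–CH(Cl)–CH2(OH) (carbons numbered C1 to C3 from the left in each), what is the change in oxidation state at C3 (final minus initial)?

-2

Before: C3 has 1 bond to C, 1 bond to H, 2 bonds to O → oxidation state +1.
After: C3 has 1 bond to C, 2 bonds to H, 1 bond to O → oxidation state -1.
Δ = -1 − (+1) = -2, so this is a reduction at C3.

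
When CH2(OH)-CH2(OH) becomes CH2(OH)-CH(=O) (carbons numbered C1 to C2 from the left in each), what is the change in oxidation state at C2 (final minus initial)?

+2

Before: C2 has 1 bond to C, 2 bonds to H, 1 bond to O → oxidation state -1.
After: C2 has 1 bond to C, 1 bond to H, 2 bonds to O → oxidation state +1.
Δ = +1 − (-1) = +2, so this is an oxidation at C2.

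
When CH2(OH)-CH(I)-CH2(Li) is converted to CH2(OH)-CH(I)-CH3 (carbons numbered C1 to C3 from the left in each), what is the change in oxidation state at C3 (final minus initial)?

Before: C3 has 1 bond to C, 2 bonds to H, 1 bond to Li → oxidation state -3.
After: C3 has 1 bond to C, 3 bonds to H → oxidation state -3.
Δ = -3 − (-3) = 0, so no net redox change at C3.

0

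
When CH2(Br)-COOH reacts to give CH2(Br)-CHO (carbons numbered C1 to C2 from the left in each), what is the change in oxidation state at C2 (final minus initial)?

-2

Before: C2 has 1 bond to C, 3 bonds to O → oxidation state +3.
After: C2 has 1 bond to C, 1 bond to H, 2 bonds to O → oxidation state +1.
Δ = +1 − (+3) = -2, so this is a reduction at C2.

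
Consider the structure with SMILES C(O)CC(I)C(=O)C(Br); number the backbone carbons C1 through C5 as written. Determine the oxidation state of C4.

+2

Assign +1 per bond to O/N/halogen, −1 per bond to H or an electropositive element, and 0 per bond to carbon.
C4 has one bond to C (0), one bond to C (0), a double bond to O (2×+1 = +2).
Oxidation state = 0 + 0 + 2 = +2.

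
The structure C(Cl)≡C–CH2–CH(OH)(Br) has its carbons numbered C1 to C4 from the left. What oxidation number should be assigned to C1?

+1

C1 has a triple bond to C (3×0 = 0), one bond to Cl (+1).
Oxidation state = 0 + 1 = +1.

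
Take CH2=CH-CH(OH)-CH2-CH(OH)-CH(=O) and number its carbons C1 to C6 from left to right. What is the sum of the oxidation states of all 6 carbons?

-4

Tallying each carbon's bonds:
C1: 2C, 2H → 0 − 2 = -2
C2: 3C, 1H → 0 − 1 = -1
C3: 2C, 1H, 1O → 0 − 1 + 1 = 0
C4: 2C, 2H → 0 − 2 = -2
C5: 2C, 1H, 1O → 0 − 1 + 1 = 0
C6: 1C, 1H, 2O → 0 − 1 + 2 = +1
Sum = -2 − 1 + 0 − 2 + 0 + 1 = -4.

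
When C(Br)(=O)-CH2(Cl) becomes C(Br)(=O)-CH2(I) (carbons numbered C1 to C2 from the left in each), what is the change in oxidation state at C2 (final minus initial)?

Before: C2 has 1 bond to C, 2 bonds to H, 1 bond to Cl → oxidation state -1.
After: C2 has 1 bond to C, 2 bonds to H, 1 bond to I → oxidation state -1.
Δ = -1 − (-1) = 0, so no net redox change at C2.

0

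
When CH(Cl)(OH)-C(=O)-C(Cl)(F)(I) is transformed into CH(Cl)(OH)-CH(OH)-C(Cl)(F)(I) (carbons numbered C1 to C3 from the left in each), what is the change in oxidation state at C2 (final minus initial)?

Before: C2 has 2 bonds to C, 2 bonds to O → oxidation state +2.
After: C2 has 2 bonds to C, 1 bond to H, 1 bond to O → oxidation state 0.
Δ = 0 − (+2) = -2, so this is a reduction at C2.

-2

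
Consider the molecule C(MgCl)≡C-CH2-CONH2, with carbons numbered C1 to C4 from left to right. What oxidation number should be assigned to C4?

C4 has one bond to C (0), a double bond to O (2×+1 = +2), one bond to N (+1).
Oxidation state = 0 + 2 + 1 = +3.

+3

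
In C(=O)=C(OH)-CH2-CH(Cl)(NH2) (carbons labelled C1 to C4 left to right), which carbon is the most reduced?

Tallying each carbon's bonds:
C1: 2C, 2O → 0 + 2 = +2
C2: 3C, 1O → 0 + 1 = +1
C3: 2C, 2H → 0 − 2 = -2
C4: 1C, 1H, 1N, 1Cl → 0 − 1 + 1 + 1 = +1
The most reduced carbon is C3 at -2.

C3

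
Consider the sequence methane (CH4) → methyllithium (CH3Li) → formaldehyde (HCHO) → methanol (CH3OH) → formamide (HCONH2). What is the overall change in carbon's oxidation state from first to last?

Carbon oxidation states along the series — methane: -4, methyllithium: -4, formaldehyde: 0, methanol: -2, formamide: +2.
Net change = +2 − (-4) = +6.

+6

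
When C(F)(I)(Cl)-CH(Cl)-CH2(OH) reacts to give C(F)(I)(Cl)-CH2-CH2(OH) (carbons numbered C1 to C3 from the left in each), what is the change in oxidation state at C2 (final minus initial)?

-2

Before: C2 has 2 bonds to C, 1 bond to H, 1 bond to Cl → oxidation state 0.
After: C2 has 2 bonds to C, 2 bonds to H → oxidation state -2.
Δ = -2 − (0) = -2, so this is a reduction at C2.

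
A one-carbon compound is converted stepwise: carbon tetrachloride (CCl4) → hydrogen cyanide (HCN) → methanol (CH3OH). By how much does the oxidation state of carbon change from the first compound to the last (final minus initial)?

-6

Carbon oxidation states along the series — carbon tetrachloride: +4, hydrogen cyanide: +2, methanol: -2.
Net change = -2 − (+4) = -6.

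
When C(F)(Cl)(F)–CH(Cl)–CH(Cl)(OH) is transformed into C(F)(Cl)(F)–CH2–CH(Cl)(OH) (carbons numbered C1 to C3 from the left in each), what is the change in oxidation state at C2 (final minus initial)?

Before: C2 has 2 bonds to C, 1 bond to H, 1 bond to Cl → oxidation state 0.
After: C2 has 2 bonds to C, 2 bonds to H → oxidation state -2.
Δ = -2 − (0) = -2, so this is a reduction at C2.

-2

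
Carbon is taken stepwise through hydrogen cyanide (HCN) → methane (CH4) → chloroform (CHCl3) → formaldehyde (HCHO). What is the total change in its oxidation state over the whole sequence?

Carbon oxidation states along the series — hydrogen cyanide: +2, methane: -4, chloroform: +2, formaldehyde: 0.
Net change = 0 − (+2) = -2.

-2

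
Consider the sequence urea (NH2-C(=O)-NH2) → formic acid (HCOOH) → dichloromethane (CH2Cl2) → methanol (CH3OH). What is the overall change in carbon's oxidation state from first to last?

-6

Carbon oxidation states along the series — urea: +4, formic acid: +2, dichloromethane: 0, methanol: -2.
Net change = -2 − (+4) = -6.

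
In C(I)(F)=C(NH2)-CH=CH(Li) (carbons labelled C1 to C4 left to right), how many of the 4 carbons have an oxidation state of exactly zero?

0

Each bond to a more electronegative atom (O, N, halogen) counts +1, each bond to a less electronegative atom (H, metal, B, Si) counts −1, and each C–C bond counts 0. Tallying each carbon:
C1: 2C, 1F, 1I → 0 + 1 + 1 = +2
C2: 3C, 1N → 0 + 1 = +1
C3: 3C, 1H → 0 − 1 = -1
C4: 2C, 1H, 1Li → 0 − 1 − 1 = -2
0 carbons meet the condition.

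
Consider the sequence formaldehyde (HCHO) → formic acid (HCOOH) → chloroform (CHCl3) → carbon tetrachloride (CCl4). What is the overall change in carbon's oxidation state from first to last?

+4

Carbon oxidation states along the series — formaldehyde: 0, formic acid: +2, chloroform: +2, carbon tetrachloride: +4.
Net change = +4 − (0) = +4.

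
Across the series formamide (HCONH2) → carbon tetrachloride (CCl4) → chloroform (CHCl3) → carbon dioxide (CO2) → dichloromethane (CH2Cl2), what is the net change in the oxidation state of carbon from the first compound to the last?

Carbon oxidation states along the series — formamide: +2, carbon tetrachloride: +4, chloroform: +2, carbon dioxide: +4, dichloromethane: 0.
Net change = 0 − (+2) = -2.

-2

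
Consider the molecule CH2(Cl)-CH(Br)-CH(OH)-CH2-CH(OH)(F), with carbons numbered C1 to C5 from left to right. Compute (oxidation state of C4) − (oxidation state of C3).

C4: 2C, 2H → 0 − 2 = -2
C3: 2C, 1H, 1O → 0 − 1 + 1 = 0
Difference: -2 − (0) = -2.

-2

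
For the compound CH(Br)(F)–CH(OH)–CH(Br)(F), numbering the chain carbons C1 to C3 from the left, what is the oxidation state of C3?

+1

C3 has one bond to C (0), one bond to Br (+1), one bond to F (+1), one bond to H (-1).
Oxidation state = 0 + 1 + 1 − 1 = +1.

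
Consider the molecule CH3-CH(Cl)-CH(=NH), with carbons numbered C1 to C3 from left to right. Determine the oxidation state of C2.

Bonds to more-electronegative neighbours contribute +1 each, bonds to H or metals contribute −1 each, and C–C bonds contribute 0.
C2 has one bond to C (0), one bond to C (0), one bond to H (-1), one bond to Cl (+1).
Oxidation state = 0 + 0 − 1 + 1 = 0.

0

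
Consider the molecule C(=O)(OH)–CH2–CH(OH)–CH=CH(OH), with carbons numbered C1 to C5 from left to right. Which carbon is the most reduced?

Each bond to a more electronegative atom (O, N, halogen) counts +1, each bond to a less electronegative atom (H, metal, B, Si) counts −1, and each C–C bond counts 0. Tallying each carbon:
C1: 1C, 3O → 0 + 3 = +3
C2: 2C, 2H → 0 − 2 = -2
C3: 2C, 1H, 1O → 0 − 1 + 1 = 0
C4: 3C, 1H → 0 − 1 = -1
C5: 2C, 1H, 1O → 0 − 1 + 1 = 0
The most reduced carbon is C2 at -2.

C2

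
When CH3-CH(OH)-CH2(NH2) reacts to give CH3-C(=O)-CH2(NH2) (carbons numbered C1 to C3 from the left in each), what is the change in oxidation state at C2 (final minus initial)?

+2

Before: C2 has 2 bonds to C, 1 bond to H, 1 bond to O → oxidation state 0.
After: C2 has 2 bonds to C, 2 bonds to O → oxidation state +2.
Δ = +2 − (0) = +2, so this is an oxidation at C2.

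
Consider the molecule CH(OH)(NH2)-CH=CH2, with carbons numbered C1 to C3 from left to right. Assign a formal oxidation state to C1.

+1

Bonds to more-electronegative neighbours contribute +1 each, bonds to H or metals contribute −1 each, and C–C bonds contribute 0.
C1 has one bond to C (0), one bond to O (+1), one bond to H (-1), one bond to N (+1).
Oxidation state = 0 + 1 − 1 + 1 = +1.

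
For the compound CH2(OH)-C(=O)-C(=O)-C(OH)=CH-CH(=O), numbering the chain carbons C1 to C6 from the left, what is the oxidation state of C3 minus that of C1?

+3

C3: 2C, 2O → 0 + 2 = +2
C1: 1C, 2H, 1O → 0 − 2 + 1 = -1
Difference: +2 − (-1) = +3.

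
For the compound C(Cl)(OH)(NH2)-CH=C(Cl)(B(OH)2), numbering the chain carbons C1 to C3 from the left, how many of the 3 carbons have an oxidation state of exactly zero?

1

Bonds to more-electronegative neighbours contribute +1 each, bonds to H or metals contribute −1 each, and C–C bonds contribute 0. Tallying each carbon:
C1: 1C, 1O, 1N, 1Cl → 0 + 1 + 1 + 1 = +3
C2: 3C, 1H → 0 − 1 = -1
C3: 2C, 1Cl, 1B → 0 + 1 − 1 = 0
1 carbon (C3) meets the condition.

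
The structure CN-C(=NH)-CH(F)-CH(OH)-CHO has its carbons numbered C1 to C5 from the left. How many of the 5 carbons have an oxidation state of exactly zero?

Tallying each carbon's bonds:
C1: 1C, 3N → 0 + 3 = +3
C2: 2C, 2N → 0 + 2 = +2
C3: 2C, 1H, 1F → 0 − 1 + 1 = 0
C4: 2C, 1H, 1O → 0 − 1 + 1 = 0
C5: 1C, 1H, 2O → 0 − 1 + 2 = +1
2 carbons (C3, C4) meet the condition.

2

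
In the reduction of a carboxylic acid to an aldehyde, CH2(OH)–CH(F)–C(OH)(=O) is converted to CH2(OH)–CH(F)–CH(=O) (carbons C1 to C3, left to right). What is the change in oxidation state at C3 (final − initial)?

-2

Before: C3 has 1 bond to C, 3 bonds to O → oxidation state +3.
After: C3 has 1 bond to C, 1 bond to H, 2 bonds to O → oxidation state +1.
Δ = +1 − (+3) = -2, so this is a reduction at C3.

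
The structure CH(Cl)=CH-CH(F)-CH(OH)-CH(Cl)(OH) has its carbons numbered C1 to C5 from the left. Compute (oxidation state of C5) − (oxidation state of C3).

+1

C5: 1C, 1H, 1O, 1Cl → 0 − 1 + 1 + 1 = +1
C3: 2C, 1H, 1F → 0 − 1 + 1 = 0
Difference: +1 − (0) = +1.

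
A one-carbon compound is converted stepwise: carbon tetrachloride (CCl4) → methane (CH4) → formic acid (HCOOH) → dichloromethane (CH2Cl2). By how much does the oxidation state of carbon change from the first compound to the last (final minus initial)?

-4

Carbon oxidation states along the series — carbon tetrachloride: +4, methane: -4, formic acid: +2, dichloromethane: 0.
Net change = 0 − (+4) = -4.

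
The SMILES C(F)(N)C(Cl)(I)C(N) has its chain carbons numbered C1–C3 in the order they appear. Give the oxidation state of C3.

-1

Bonds to more-electronegative neighbours contribute +1 each, bonds to H or metals contribute −1 each, and C–C bonds contribute 0.
C3 has one bond to C (0), one bond to N (+1), one bond to H (-1), one bond to H (-1).
Oxidation state = 0 + 1 − 1 − 1 = -1.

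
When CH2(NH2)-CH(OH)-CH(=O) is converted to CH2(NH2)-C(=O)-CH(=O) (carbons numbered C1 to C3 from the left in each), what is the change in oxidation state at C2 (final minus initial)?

+2

Before: C2 has 2 bonds to C, 1 bond to H, 1 bond to O → oxidation state 0.
After: C2 has 2 bonds to C, 2 bonds to O → oxidation state +2.
Δ = +2 − (0) = +2, so this is an oxidation at C2.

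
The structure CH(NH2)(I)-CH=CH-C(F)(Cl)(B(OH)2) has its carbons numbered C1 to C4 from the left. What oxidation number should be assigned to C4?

Assign +1 per bond to O/N/halogen, −1 per bond to H or an electropositive element, and 0 per bond to carbon.
C4 has one bond to C (0), one bond to F (+1), one bond to Cl (+1), one bond to B (-1).
Oxidation state = 0 + 1 + 1 − 1 = +1.

+1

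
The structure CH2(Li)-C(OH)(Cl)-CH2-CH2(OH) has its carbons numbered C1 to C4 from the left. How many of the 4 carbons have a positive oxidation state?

Tallying each carbon's bonds:
C1: 1C, 2H, 1Li → 0 − 2 − 1 = -3
C2: 2C, 1O, 1Cl → 0 + 1 + 1 = +2
C3: 2C, 2H → 0 − 2 = -2
C4: 1C, 2H, 1O → 0 − 2 + 1 = -1
1 carbon (C2) meets the condition.

1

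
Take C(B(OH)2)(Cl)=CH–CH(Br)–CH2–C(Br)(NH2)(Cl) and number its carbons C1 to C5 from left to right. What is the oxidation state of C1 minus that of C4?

+2

C1: 2C, 1Cl, 1B → 0 + 1 − 1 = 0
C4: 2C, 2H → 0 − 2 = -2
Difference: 0 − (-2) = +2.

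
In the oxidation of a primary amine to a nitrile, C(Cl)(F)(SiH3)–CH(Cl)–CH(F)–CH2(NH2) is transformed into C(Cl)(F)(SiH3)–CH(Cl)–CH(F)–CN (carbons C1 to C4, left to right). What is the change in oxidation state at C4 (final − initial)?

Before: C4 has 1 bond to C, 2 bonds to H, 1 bond to N → oxidation state -1.
After: C4 has 1 bond to C, 3 bonds to N → oxidation state +3.
Δ = +3 − (-1) = +4, so this is an oxidation at C4.

+4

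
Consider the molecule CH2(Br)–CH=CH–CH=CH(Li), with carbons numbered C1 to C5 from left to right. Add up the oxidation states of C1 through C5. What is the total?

Each bond to a more electronegative atom (O, N, halogen) counts +1, each bond to a less electronegative atom (H, metal, B, Si) counts −1, and each C–C bond counts 0. Tallying each carbon:
C1: 1C, 2H, 1Br → 0 − 2 + 1 = -1
C2: 3C, 1H → 0 − 1 = -1
C3: 3C, 1H → 0 − 1 = -1
C4: 3C, 1H → 0 − 1 = -1
C5: 2C, 1H, 1Li → 0 − 1 − 1 = -2
Sum = -1 − 1 − 1 − 1 − 2 = -6.

-6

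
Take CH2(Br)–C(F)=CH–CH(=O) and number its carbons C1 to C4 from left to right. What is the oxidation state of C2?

+1

C2 has one bond to C (0), a double bond to C (2×0 = 0), one bond to F (+1).
Oxidation state = 0 + 0 + 1 = +1.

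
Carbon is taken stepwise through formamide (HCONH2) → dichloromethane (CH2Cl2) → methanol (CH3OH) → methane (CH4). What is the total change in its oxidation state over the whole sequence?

-6

Carbon oxidation states along the series — formamide: +2, dichloromethane: 0, methanol: -2, methane: -4.
Net change = -4 − (+2) = -6.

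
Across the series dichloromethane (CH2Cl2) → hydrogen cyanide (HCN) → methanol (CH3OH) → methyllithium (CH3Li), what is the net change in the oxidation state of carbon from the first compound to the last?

-4

Carbon oxidation states along the series — dichloromethane: 0, hydrogen cyanide: +2, methanol: -2, methyllithium: -4.
Net change = -4 − (0) = -4.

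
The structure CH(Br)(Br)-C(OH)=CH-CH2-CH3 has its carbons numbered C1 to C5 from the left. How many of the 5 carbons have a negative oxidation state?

Count +1 for every bond to an atom more electronegative than carbon and −1 for every bond to one less electronegative; C–C bonds are 0. Tallying each carbon:
C1: 1C, 1H, 2Br → 0 − 1 + 2 = +1
C2: 3C, 1O → 0 + 1 = +1
C3: 3C, 1H → 0 − 1 = -1
C4: 2C, 2H → 0 − 2 = -2
C5: 1C, 3H → 0 − 3 = -3
3 carbons (C3, C4, C5) meet the condition.

3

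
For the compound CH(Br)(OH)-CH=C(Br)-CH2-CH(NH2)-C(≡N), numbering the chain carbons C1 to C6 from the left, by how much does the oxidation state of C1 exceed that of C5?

+1

C1: 1C, 1H, 1O, 1Br → 0 − 1 + 1 + 1 = +1
C5: 2C, 1H, 1N → 0 − 1 + 1 = 0
Difference: +1 − (0) = +1.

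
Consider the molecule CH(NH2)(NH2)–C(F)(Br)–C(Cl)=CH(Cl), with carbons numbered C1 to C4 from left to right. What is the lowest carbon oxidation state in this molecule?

Assign +1 per bond to O/N/halogen, −1 per bond to H or an electropositive element, and 0 per bond to carbon. Tallying each carbon:
C1: 1C, 1H, 2N → 0 − 1 + 2 = +1
C2: 2C, 1F, 1Br → 0 + 1 + 1 = +2
C3: 3C, 1Cl → 0 + 1 = +1
C4: 2C, 1H, 1Cl → 0 − 1 + 1 = 0
The lowest value is 0.

0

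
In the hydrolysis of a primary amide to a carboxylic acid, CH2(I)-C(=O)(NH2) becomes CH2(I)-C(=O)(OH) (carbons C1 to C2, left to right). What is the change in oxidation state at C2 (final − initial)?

0

Before: C2 has 1 bond to C, 2 bonds to O, 1 bond to N → oxidation state +3.
After: C2 has 1 bond to C, 3 bonds to O → oxidation state +3.
Δ = +3 − (+3) = 0, so no net redox change at C2.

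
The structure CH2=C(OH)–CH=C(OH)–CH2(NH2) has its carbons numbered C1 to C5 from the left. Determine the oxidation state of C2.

+1

C2 has a double bond to C (2×0 = 0), one bond to C (0), one bond to O (+1).
Oxidation state = 0 + 0 + 1 = +1.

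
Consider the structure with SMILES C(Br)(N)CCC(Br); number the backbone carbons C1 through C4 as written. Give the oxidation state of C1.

+1

C1 has one bond to C (0), one bond to Br (+1), one bond to H (-1), one bond to N (+1).
Oxidation state = 0 + 1 − 1 + 1 = +1.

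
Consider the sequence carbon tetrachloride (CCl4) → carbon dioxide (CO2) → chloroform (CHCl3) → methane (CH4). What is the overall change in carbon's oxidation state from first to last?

-8

Carbon oxidation states along the series — carbon tetrachloride: +4, carbon dioxide: +4, chloroform: +2, methane: -4.
Net change = -4 − (+4) = -8.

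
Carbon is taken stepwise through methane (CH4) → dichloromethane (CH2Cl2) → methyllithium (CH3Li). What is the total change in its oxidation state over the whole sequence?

0

Carbon oxidation states along the series — methane: -4, dichloromethane: 0, methyllithium: -4.
Net change = -4 − (-4) = 0.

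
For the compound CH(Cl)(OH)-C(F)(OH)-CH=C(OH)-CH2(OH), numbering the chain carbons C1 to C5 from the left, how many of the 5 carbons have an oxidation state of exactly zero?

Assign +1 per bond to O/N/halogen, −1 per bond to H or an electropositive element, and 0 per bond to carbon. Tallying each carbon:
C1: 1C, 1H, 1O, 1Cl → 0 − 1 + 1 + 1 = +1
C2: 2C, 1O, 1F → 0 + 1 + 1 = +2
C3: 3C, 1H → 0 − 1 = -1
C4: 3C, 1O → 0 + 1 = +1
C5: 1C, 2H, 1O → 0 − 2 + 1 = -1
0 carbons meet the condition.

0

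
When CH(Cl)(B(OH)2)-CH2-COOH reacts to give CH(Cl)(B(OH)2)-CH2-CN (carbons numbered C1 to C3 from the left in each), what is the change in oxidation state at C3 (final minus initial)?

Before: C3 has 1 bond to C, 3 bonds to O → oxidation state +3.
After: C3 has 1 bond to C, 3 bonds to N → oxidation state +3.
Δ = +3 − (+3) = 0, so no net redox change at C3.

0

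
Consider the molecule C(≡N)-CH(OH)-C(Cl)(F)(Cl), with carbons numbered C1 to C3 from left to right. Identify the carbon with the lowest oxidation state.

C2

Assign +1 per bond to O/N/halogen, −1 per bond to H or an electropositive element, and 0 per bond to carbon. Tallying each carbon:
C1: 1C, 3N → 0 + 3 = +3
C2: 2C, 1H, 1O → 0 − 1 + 1 = 0
C3: 1C, 1F, 2Cl → 0 + 1 + 2 = +3
The most reduced carbon is C2 at 0.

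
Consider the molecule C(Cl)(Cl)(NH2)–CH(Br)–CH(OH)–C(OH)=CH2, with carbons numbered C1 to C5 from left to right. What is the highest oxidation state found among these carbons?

Bonds to more-electronegative neighbours contribute +1 each, bonds to H or metals contribute −1 each, and C–C bonds contribute 0. Tallying each carbon:
C1: 1C, 1N, 2Cl → 0 + 1 + 2 = +3
C2: 2C, 1H, 1Br → 0 − 1 + 1 = 0
C3: 2C, 1H, 1O → 0 − 1 + 1 = 0
C4: 3C, 1O → 0 + 1 = +1
C5: 2C, 2H → 0 − 2 = -2
The highest value is +3.

+3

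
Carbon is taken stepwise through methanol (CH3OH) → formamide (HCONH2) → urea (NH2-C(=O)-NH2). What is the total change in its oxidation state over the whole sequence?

Carbon oxidation states along the series — methanol: -2, formamide: +2, urea: +4.
Net change = +4 − (-2) = +6.

+6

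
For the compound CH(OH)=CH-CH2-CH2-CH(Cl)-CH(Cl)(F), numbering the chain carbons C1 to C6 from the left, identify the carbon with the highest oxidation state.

Tallying each carbon's bonds:
C1: 2C, 1H, 1O → 0 − 1 + 1 = 0
C2: 3C, 1H → 0 − 1 = -1
C3: 2C, 2H → 0 − 2 = -2
C4: 2C, 2H → 0 − 2 = -2
C5: 2C, 1H, 1Cl → 0 − 1 + 1 = 0
C6: 1C, 1H, 1F, 1Cl → 0 − 1 + 1 + 1 = +1
The most oxidised carbon is C6 at +1.

C6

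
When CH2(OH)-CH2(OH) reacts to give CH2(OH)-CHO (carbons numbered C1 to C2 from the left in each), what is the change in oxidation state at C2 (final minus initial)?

+2

Before: C2 has 1 bond to C, 2 bonds to H, 1 bond to O → oxidation state -1.
After: C2 has 1 bond to C, 1 bond to H, 2 bonds to O → oxidation state +1.
Δ = +1 − (-1) = +2, so this is an oxidation at C2.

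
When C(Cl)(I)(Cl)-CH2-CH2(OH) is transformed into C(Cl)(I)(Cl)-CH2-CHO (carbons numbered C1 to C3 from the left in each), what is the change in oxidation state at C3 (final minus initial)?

+2

Before: C3 has 1 bond to C, 2 bonds to H, 1 bond to O → oxidation state -1.
After: C3 has 1 bond to C, 1 bond to H, 2 bonds to O → oxidation state +1.
Δ = +1 − (-1) = +2, so this is an oxidation at C3.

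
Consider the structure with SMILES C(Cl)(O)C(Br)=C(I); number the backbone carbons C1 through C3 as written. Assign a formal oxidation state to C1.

C1 has one bond to C (0), one bond to H (-1), one bond to Cl (+1), one bond to O (+1).
Oxidation state = 0 − 1 + 1 + 1 = +1.

+1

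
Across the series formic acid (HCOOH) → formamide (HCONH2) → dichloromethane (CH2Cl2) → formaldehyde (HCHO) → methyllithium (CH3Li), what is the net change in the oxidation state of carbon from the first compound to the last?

Carbon oxidation states along the series — formic acid: +2, formamide: +2, dichloromethane: 0, formaldehyde: 0, methyllithium: -4.
Net change = -4 − (+2) = -6.

-6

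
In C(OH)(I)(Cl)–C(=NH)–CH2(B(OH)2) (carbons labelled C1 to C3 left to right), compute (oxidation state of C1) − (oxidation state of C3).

+6

C1: 1C, 1O, 1Cl, 1I → 0 + 1 + 1 + 1 = +3
C3: 1C, 2H, 1B → 0 − 2 − 1 = -3
Difference: +3 − (-3) = +6.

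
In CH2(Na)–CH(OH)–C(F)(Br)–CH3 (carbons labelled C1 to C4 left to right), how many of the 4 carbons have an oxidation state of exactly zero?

1

Count +1 for every bond to an atom more electronegative than carbon and −1 for every bond to one less electronegative; C–C bonds are 0. Tallying each carbon:
C1: 1C, 2H, 1Na → 0 − 2 − 1 = -3
C2: 2C, 1H, 1O → 0 − 1 + 1 = 0
C3: 2C, 1F, 1Br → 0 + 1 + 1 = +2
C4: 1C, 3H → 0 − 3 = -3
1 carbon (C2) meets the condition.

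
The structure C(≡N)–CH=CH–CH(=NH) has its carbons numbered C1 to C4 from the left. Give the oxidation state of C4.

+1

Each bond to a more electronegative atom (O, N, halogen) counts +1, each bond to a less electronegative atom (H, metal, B, Si) counts −1, and each C–C bond counts 0.
C4 has one bond to C (0), one bond to H (-1), a double bond to N (2×+1 = +2).
Oxidation state = 0 − 1 + 2 = +1.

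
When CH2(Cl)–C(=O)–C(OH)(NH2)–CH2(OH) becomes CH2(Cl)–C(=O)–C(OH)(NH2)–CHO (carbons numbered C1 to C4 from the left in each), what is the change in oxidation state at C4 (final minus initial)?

Before: C4 has 1 bond to C, 2 bonds to H, 1 bond to O → oxidation state -1.
After: C4 has 1 bond to C, 1 bond to H, 2 bonds to O → oxidation state +1.
Δ = +1 − (-1) = +2, so this is an oxidation at C4.

+2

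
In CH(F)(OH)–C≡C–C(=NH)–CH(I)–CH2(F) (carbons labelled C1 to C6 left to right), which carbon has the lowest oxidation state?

Bonds to more-electronegative neighbours contribute +1 each, bonds to H or metals contribute −1 each, and C–C bonds contribute 0. Tallying each carbon:
C1: 1C, 1H, 1O, 1F → 0 − 1 + 1 + 1 = +1
C2: 4C → 0 = 0
C3: 4C → 0 = 0
C4: 2C, 2N → 0 + 2 = +2
C5: 2C, 1H, 1I → 0 − 1 + 1 = 0
C6: 1C, 2H, 1F → 0 − 2 + 1 = -1
The most reduced carbon is C6 at -1.

C6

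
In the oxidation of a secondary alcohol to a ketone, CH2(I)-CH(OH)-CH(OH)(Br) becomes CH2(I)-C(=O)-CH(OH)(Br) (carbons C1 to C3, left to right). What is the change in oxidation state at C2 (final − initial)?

Before: C2 has 2 bonds to C, 1 bond to H, 1 bond to O → oxidation state 0.
After: C2 has 2 bonds to C, 2 bonds to O → oxidation state +2.
Δ = +2 − (0) = +2, so this is an oxidation at C2.

+2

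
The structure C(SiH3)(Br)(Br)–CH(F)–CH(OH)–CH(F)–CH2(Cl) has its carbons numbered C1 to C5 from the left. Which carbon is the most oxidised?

C1

Assign +1 per bond to O/N/halogen, −1 per bond to H or an electropositive element, and 0 per bond to carbon. Tallying each carbon:
C1: 1C, 2Br, 1Si → 0 + 2 − 1 = +1
C2: 2C, 1H, 1F → 0 − 1 + 1 = 0
C3: 2C, 1H, 1O → 0 − 1 + 1 = 0
C4: 2C, 1H, 1F → 0 − 1 + 1 = 0
C5: 1C, 2H, 1Cl → 0 − 2 + 1 = -1
The most oxidised carbon is C1 at +1.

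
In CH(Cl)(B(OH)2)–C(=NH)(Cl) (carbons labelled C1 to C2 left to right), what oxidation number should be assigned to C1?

-1

Each bond to a more electronegative atom (O, N, halogen) counts +1, each bond to a less electronegative atom (H, metal, B, Si) counts −1, and each C–C bond counts 0.
C1 has one bond to C (0), one bond to H (-1), one bond to Cl (+1), one bond to B (-1).
Oxidation state = 0 − 1 + 1 − 1 = -1.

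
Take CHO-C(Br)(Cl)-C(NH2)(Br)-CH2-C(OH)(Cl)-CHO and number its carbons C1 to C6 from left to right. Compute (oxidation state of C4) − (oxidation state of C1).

C4: 2C, 2H → 0 − 2 = -2
C1: 1C, 1H, 2O → 0 − 1 + 2 = +1
Difference: -2 − (+1) = -3.

-3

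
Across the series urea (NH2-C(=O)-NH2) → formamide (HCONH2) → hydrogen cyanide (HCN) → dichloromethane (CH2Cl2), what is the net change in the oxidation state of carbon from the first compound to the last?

Carbon oxidation states along the series — urea: +4, formamide: +2, hydrogen cyanide: +2, dichloromethane: 0.
Net change = 0 − (+4) = -4.

-4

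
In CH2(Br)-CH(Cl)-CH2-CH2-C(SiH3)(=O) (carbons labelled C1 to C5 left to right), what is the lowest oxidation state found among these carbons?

-2

Count +1 for every bond to an atom more electronegative than carbon and −1 for every bond to one less electronegative; C–C bonds are 0. Tallying each carbon:
C1: 1C, 2H, 1Br → 0 − 2 + 1 = -1
C2: 2C, 1H, 1Cl → 0 − 1 + 1 = 0
C3: 2C, 2H → 0 − 2 = -2
C4: 2C, 2H → 0 − 2 = -2
C5: 1C, 2O, 1Si → 0 + 2 − 1 = +1
The lowest value is -2.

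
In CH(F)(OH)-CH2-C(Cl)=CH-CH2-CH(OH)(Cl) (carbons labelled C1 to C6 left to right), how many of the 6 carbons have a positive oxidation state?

Tallying each carbon's bonds:
C1: 1C, 1H, 1O, 1F → 0 − 1 + 1 + 1 = +1
C2: 2C, 2H → 0 − 2 = -2
C3: 3C, 1Cl → 0 + 1 = +1
C4: 3C, 1H → 0 − 1 = -1
C5: 2C, 2H → 0 − 2 = -2
C6: 1C, 1H, 1O, 1Cl → 0 − 1 + 1 + 1 = +1
3 carbons (C1, C3, C6) meet the condition.

3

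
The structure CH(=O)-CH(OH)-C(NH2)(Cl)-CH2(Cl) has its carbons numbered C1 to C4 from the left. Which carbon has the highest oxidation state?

C3

Tallying each carbon's bonds:
C1: 1C, 1H, 2O → 0 − 1 + 2 = +1
C2: 2C, 1H, 1O → 0 − 1 + 1 = 0
C3: 2C, 1N, 1Cl → 0 + 1 + 1 = +2
C4: 1C, 2H, 1Cl → 0 − 2 + 1 = -1
The most oxidised carbon is C3 at +2.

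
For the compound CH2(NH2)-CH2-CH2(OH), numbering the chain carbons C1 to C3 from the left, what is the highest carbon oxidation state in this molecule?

Count +1 for every bond to an atom more electronegative than carbon and −1 for every bond to one less electronegative; C–C bonds are 0. Tallying each carbon:
C1: 1C, 2H, 1N → 0 − 2 + 1 = -1
C2: 2C, 2H → 0 − 2 = -2
C3: 1C, 2H, 1O → 0 − 2 + 1 = -1
The highest value is -1.

-1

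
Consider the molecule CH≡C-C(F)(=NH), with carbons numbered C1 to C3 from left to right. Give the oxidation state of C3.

+3

Assign +1 per bond to O/N/halogen, −1 per bond to H or an electropositive element, and 0 per bond to carbon.
C3 has one bond to C (0), one bond to F (+1), a double bond to N (2×+1 = +2).
Oxidation state = 0 + 1 + 2 = +3.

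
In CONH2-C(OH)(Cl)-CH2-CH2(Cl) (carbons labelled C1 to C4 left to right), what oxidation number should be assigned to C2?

+2

C2 has one bond to C (0), one bond to C (0), one bond to O (+1), one bond to Cl (+1).
Oxidation state = 0 + 0 + 1 + 1 = +2.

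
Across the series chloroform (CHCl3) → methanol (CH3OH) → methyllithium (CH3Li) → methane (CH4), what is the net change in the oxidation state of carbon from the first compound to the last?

-6

Carbon oxidation states along the series — chloroform: +2, methanol: -2, methyllithium: -4, methane: -4.
Net change = -4 − (+2) = -6.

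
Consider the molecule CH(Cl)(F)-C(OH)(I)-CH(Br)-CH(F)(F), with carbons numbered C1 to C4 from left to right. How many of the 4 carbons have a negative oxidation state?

Tallying each carbon's bonds:
C1: 1C, 1H, 1F, 1Cl → 0 − 1 + 1 + 1 = +1
C2: 2C, 1O, 1I → 0 + 1 + 1 = +2
C3: 2C, 1H, 1Br → 0 − 1 + 1 = 0
C4: 1C, 1H, 2F → 0 − 1 + 2 = +1
0 carbons meet the condition.

0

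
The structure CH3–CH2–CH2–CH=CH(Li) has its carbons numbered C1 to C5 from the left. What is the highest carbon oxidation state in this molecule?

Bonds to more-electronegative neighbours contribute +1 each, bonds to H or metals contribute −1 each, and C–C bonds contribute 0. Tallying each carbon:
C1: 1C, 3H → 0 − 3 = -3
C2: 2C, 2H → 0 − 2 = -2
C3: 2C, 2H → 0 − 2 = -2
C4: 3C, 1H → 0 − 1 = -1
C5: 2C, 1H, 1Li → 0 − 1 − 1 = -2
The highest value is -1.

-1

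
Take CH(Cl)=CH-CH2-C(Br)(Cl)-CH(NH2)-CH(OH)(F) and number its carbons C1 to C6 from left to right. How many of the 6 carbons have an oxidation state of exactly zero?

2

Tallying each carbon's bonds:
C1: 2C, 1H, 1Cl → 0 − 1 + 1 = 0
C2: 3C, 1H → 0 − 1 = -1
C3: 2C, 2H → 0 − 2 = -2
C4: 2C, 1Cl, 1Br → 0 + 1 + 1 = +2
C5: 2C, 1H, 1N → 0 − 1 + 1 = 0
C6: 1C, 1H, 1O, 1F → 0 − 1 + 1 + 1 = +1
2 carbons (C1, C5) meet the condition.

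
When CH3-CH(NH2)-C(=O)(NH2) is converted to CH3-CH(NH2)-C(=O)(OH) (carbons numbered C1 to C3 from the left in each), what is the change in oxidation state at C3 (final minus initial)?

Before: C3 has 1 bond to C, 2 bonds to O, 1 bond to N → oxidation state +3.
After: C3 has 1 bond to C, 3 bonds to O → oxidation state +3.
Δ = +3 − (+3) = 0, so no net redox change at C3.

0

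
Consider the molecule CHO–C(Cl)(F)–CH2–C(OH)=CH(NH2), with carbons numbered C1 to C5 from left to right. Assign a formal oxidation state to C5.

C5 has a double bond to C (2×0 = 0), one bond to N (+1), one bond to H (-1).
Oxidation state = 0 + 1 − 1 = 0.

0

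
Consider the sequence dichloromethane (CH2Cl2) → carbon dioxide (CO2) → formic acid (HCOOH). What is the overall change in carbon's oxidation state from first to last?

Carbon oxidation states along the series — dichloromethane: 0, carbon dioxide: +4, formic acid: +2.
Net change = +2 − (0) = +2.

+2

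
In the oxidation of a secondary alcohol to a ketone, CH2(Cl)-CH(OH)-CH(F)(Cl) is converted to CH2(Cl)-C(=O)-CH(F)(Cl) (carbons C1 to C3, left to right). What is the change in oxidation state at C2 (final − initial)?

Before: C2 has 2 bonds to C, 1 bond to H, 1 bond to O → oxidation state 0.
After: C2 has 2 bonds to C, 2 bonds to O → oxidation state +2.
Δ = +2 − (0) = +2, so this is an oxidation at C2.

+2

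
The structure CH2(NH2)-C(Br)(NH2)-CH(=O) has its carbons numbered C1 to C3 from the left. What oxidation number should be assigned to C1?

C1 has one bond to C (0), one bond to N (+1), one bond to H (-1), one bond to H (-1).
Oxidation state = 0 + 1 − 1 − 1 = -1.

-1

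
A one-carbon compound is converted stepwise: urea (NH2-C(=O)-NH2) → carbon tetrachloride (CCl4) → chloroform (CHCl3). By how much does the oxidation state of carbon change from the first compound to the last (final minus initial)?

Carbon oxidation states along the series — urea: +4, carbon tetrachloride: +4, chloroform: +2.
Net change = +2 − (+4) = -2.

-2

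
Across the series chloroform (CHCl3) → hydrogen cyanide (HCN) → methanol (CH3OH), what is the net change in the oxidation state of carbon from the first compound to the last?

Carbon oxidation states along the series — chloroform: +2, hydrogen cyanide: +2, methanol: -2.
Net change = -2 − (+2) = -4.

-4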